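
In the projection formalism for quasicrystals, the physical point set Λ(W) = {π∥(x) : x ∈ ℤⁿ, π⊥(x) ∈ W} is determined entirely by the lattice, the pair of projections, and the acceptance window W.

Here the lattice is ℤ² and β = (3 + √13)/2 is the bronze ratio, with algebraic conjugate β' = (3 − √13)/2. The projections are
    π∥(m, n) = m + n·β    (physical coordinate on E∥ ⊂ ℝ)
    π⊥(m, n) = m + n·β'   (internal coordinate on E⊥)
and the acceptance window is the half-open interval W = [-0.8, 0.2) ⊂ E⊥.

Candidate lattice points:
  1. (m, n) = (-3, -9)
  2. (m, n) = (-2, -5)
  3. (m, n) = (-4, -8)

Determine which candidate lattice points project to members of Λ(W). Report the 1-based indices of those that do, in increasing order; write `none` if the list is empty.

β' = (3−√13)/2 ≈ -0.3028.
[1] lift (-3,-9): star map gives -0.2750; window check -0.8 ≤ -0.2750 < 0.2 is true → IN Λ
[2] lift (-2,-5): star map gives -0.4861; window check -0.8 ≤ -0.4861 < 0.2 is true → IN Λ
[3] lift (-4,-8): star map gives -1.5778; window check -0.8 ≤ -1.5778 < 0.2 is false → out

1, 2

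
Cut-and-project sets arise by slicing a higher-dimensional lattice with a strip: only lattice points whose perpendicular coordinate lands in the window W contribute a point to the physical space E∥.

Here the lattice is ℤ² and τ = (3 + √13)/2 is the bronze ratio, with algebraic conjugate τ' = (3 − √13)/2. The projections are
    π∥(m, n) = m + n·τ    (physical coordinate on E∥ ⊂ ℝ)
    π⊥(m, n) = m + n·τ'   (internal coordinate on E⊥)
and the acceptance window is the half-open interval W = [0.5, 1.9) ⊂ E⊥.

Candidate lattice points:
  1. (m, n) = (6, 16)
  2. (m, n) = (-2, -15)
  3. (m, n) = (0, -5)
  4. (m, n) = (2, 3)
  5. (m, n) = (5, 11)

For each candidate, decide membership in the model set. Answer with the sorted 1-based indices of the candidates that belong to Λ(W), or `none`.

1, 3, 4, 5

Compute τ' = (3−√13)/2 = -0.302776, so π⊥(m,n) = m -0.302776·n.
[1] lift (6,16): star map gives 1.155590; window check 0.5 ≤ 1.155590 < 1.9 is true → IN Λ
[2] lift (-2,-15): star map gives 2.541635; window check 0.5 ≤ 2.541635 < 1.9 is false → out
[3] lift (0,-5): star map gives 1.513878; window check 0.5 ≤ 1.513878 < 1.9 is true → IN Λ
[4] lift (2,3): star map gives 1.091673; window check 0.5 ≤ 1.091673 < 1.9 is true → IN Λ
[5] lift (5,11): star map gives 1.669468; window check 0.5 ≤ 1.669468 < 1.9 is true → IN Λ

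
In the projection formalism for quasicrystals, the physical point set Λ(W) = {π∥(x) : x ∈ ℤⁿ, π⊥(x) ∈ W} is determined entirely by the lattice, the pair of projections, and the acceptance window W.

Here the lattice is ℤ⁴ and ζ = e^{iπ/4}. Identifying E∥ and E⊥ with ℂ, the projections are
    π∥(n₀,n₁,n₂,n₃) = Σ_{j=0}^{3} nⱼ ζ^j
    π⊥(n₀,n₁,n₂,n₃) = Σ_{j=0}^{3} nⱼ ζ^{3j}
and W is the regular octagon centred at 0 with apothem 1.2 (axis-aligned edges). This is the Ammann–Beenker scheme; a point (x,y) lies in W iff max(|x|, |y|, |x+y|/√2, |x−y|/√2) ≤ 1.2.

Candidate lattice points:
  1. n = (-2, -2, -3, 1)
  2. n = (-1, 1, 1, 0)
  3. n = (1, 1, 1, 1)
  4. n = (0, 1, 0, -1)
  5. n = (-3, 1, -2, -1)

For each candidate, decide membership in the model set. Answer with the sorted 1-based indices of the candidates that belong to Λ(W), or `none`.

3

Internal map: ζ^{3j} for j=0..3 gives (1,0), (−√2/2,√2/2), (0,−1), (√2/2,√2/2).
candidate 1: n = (-2, -2, -3, 1) → π⊥ ≈ (+0.12132, +2.29289); max(|x|,|y|,|x±y|/√2) = 2.29289 > 1.2 ⇒ ∉ W
candidate 2: n = (-1, 1, 1, 0) → π⊥ ≈ (-1.70711, -0.29289); max(|x|,|y|,|x±y|/√2) = 1.70711 > 1.2 ⇒ ∉ W
candidate 3: n = (1, 1, 1, 1) → π⊥ ≈ (+1.00000, +0.41421); max(|x|,|y|,|x±y|/√2) = 1.00000 ≤ 1.2 ⇒ ∈ W
candidate 4: n = (0, 1, 0, -1) → π⊥ ≈ (-1.41421, +0.00000); max(|x|,|y|,|x±y|/√2) = 1.41421 > 1.2 ⇒ ∉ W
candidate 5: n = (-3, 1, -2, -1) → π⊥ ≈ (-4.41421, +2.00000); max(|x|,|y|,|x±y|/√2) = 4.53553 > 1.2 ⇒ ∉ W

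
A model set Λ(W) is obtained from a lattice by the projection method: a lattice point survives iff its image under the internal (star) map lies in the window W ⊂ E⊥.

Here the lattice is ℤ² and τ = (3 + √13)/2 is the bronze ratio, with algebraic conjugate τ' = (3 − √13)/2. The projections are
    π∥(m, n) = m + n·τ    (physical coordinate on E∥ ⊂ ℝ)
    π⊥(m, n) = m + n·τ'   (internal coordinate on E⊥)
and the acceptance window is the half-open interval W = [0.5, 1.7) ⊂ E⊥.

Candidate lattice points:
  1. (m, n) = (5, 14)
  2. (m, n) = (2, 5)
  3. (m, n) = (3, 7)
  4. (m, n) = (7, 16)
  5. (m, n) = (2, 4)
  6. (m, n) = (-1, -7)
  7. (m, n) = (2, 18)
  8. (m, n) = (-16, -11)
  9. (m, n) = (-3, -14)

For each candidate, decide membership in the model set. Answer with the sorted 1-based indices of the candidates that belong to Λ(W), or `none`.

1, 3, 5, 6, 9

τ' = (3−√13)/2 ≈ -0.302776.
candidate 1: (m,n)=(5,14) → π∥ = 5+14·τ ≈ 51.238859, π⊥ = 5+14·τ' ≈ 0.761141 ∈ [0.5, 1.7) ⇒ IN Λ
candidate 2: (m,n)=(2,5) → π∥ = 2+5·τ ≈ 18.513878, π⊥ = 2+5·τ' ≈ 0.486122 ∉ [0.5, 1.7) ⇒ out
candidate 3: (m,n)=(3,7) → π∥ = 3+7·τ ≈ 26.119429, π⊥ = 3+7·τ' ≈ 0.880571 ∈ [0.5, 1.7) ⇒ IN Λ
candidate 4: (m,n)=(7,16) → π∥ = 7+16·τ ≈ 59.844410, π⊥ = 7+16·τ' ≈ 2.155590 ∉ [0.5, 1.7) ⇒ out
candidate 5: (m,n)=(2,4) → π∥ = 2+4·τ ≈ 15.211103, π⊥ = 2+4·τ' ≈ 0.788897 ∈ [0.5, 1.7) ⇒ IN Λ
candidate 6: (m,n)=(-1,-7) → π∥ = -1-7·τ ≈ -24.119429, π⊥ = -1-7·τ' ≈ 1.119429 ∈ [0.5, 1.7) ⇒ IN Λ
candidate 7: (m,n)=(2,18) → π∥ = 2+18·τ ≈ 61.449961, π⊥ = 2+18·τ' ≈ -3.449961 ∉ [0.5, 1.7) ⇒ out
candidate 8: (m,n)=(-16,-11) → π∥ = -16-11·τ ≈ -52.330532, π⊥ = -16-11·τ' ≈ -12.669468 ∉ [0.5, 1.7) ⇒ out
candidate 9: (m,n)=(-3,-14) → π∥ = -3-14·τ ≈ -49.238859, π⊥ = -3-14·τ' ≈ 1.238859 ∈ [0.5, 1.7) ⇒ IN Λ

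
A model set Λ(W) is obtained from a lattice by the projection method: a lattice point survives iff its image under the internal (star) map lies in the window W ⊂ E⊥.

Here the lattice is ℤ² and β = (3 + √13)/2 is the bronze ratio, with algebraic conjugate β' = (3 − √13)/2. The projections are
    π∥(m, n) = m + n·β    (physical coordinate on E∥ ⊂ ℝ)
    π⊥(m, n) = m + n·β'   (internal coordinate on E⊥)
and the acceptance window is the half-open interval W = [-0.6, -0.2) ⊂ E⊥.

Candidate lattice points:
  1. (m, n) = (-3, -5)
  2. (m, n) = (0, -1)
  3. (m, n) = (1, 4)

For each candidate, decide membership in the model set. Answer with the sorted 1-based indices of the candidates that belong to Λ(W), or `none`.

3

β' = (3−√13)/2 ≈ -0.30278.
#1 (-3,-5): internal coord -3 + (-5)·β' = -1.48612; -1.48612 ∉ [-0.6, -0.2) → out
#2 (0,-1): internal coord 0 + (-1)·β' = +0.30278; +0.30278 ∉ [-0.6, -0.2) → out
#3 (1,4): internal coord 1 + (4)·β' = -0.21110; -0.21110 ∈ [-0.6, -0.2) → IN Λ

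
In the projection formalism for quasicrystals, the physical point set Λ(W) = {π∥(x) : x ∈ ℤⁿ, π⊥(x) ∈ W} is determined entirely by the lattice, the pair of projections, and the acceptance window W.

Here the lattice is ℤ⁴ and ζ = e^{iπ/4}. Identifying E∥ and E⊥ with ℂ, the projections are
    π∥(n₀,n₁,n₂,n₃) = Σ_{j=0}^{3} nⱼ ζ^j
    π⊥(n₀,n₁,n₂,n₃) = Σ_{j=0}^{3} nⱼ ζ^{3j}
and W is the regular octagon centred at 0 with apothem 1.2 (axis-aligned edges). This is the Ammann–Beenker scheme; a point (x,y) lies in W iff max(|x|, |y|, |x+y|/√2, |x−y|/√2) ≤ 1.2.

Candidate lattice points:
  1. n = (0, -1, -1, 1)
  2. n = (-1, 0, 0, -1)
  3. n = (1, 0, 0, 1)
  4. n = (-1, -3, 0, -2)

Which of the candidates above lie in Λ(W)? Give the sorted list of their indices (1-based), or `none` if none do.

With ζ = e^{iπ/4} the internal vectors are ζ^0,ζ^3,ζ^6,ζ^9.
candidate 1: n = (0, -1, -1, 1) → π⊥ ≈ (+1.414214, +1.000000); max(|x|,|y|,|x±y|/√2) = 1.707107 > 1.2 ⇒ ∉ W
candidate 2: n = (-1, 0, 0, -1) → π⊥ ≈ (-1.707107, -0.707107); max(|x|,|y|,|x±y|/√2) = 1.707107 > 1.2 ⇒ ∉ W
candidate 3: n = (1, 0, 0, 1) → π⊥ ≈ (+1.707107, +0.707107); max(|x|,|y|,|x±y|/√2) = 1.707107 > 1.2 ⇒ ∉ W
candidate 4: n = (-1, -3, 0, -2) → π⊥ ≈ (-0.292893, -3.535534); max(|x|,|y|,|x±y|/√2) = 3.535534 > 1.2 ⇒ ∉ W

none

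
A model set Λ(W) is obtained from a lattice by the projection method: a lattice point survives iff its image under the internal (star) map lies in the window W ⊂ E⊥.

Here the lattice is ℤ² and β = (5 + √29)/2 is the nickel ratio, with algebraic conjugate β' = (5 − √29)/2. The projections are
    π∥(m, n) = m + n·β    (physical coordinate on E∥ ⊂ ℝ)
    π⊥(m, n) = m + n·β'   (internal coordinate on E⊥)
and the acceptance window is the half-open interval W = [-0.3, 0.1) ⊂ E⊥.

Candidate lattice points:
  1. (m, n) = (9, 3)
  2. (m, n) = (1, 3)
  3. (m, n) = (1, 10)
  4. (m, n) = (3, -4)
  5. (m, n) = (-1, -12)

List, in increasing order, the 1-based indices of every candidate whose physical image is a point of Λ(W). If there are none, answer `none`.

none

Compute β' = (5−√29)/2 = -0.192582, so π⊥(m,n) = m -0.192582·n.
candidate 1: (m,n)=(9,3) → π∥ = 9+3·β ≈ 24.577747, π⊥ = 9+3·β' ≈ 8.422253 ∉ [-0.3, 0.1) ⇒ out
candidate 2: (m,n)=(1,3) → π∥ = 1+3·β ≈ 16.577747, π⊥ = 1+3·β' ≈ 0.422253 ∉ [-0.3, 0.1) ⇒ out
candidate 3: (m,n)=(1,10) → π∥ = 1+10·β ≈ 52.925824, π⊥ = 1+10·β' ≈ -0.925824 ∉ [-0.3, 0.1) ⇒ out
candidate 4: (m,n)=(3,-4) → π∥ = 3-4·β ≈ -17.770330, π⊥ = 3-4·β' ≈ 3.770330 ∉ [-0.3, 0.1) ⇒ out
candidate 5: (m,n)=(-1,-12) → π∥ = -1-12·β ≈ -63.310989, π⊥ = -1-12·β' ≈ 1.310989 ∉ [-0.3, 0.1) ⇒ out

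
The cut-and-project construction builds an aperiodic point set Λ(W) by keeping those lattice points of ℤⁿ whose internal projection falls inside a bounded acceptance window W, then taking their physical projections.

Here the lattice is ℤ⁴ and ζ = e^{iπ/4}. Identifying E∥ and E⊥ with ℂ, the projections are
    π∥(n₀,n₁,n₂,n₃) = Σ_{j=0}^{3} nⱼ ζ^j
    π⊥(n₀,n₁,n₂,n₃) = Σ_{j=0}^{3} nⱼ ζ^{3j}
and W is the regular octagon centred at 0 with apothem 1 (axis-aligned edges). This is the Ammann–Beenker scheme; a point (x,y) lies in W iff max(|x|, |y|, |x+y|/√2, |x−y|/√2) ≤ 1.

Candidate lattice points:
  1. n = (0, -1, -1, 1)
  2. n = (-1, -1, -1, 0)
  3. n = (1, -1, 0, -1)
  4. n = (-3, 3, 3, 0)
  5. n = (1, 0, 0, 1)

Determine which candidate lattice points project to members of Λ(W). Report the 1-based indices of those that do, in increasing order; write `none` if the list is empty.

2

Internal map: ζ^{3j} for j=0..3 gives (1,0), (−√2/2,√2/2), (0,−1), (√2/2,√2/2).
#1 (0, -1, -1, 1): internal (1.41421, 1.00000); octagon support 1.70711 vs apothem 1 → ∉ W
#2 (-1, -1, -1, 0): internal (-0.29289, 0.29289); octagon support 0.41421 vs apothem 1 → ∈ W
#3 (1, -1, 0, -1): internal (1.00000, -1.41421); octagon support 1.70711 vs apothem 1 → ∉ W
#4 (-3, 3, 3, 0): internal (-5.12132, -0.87868); octagon support 5.12132 vs apothem 1 → ∉ W
#5 (1, 0, 0, 1): internal (1.70711, 0.70711); octagon support 1.70711 vs apothem 1 → ∉ W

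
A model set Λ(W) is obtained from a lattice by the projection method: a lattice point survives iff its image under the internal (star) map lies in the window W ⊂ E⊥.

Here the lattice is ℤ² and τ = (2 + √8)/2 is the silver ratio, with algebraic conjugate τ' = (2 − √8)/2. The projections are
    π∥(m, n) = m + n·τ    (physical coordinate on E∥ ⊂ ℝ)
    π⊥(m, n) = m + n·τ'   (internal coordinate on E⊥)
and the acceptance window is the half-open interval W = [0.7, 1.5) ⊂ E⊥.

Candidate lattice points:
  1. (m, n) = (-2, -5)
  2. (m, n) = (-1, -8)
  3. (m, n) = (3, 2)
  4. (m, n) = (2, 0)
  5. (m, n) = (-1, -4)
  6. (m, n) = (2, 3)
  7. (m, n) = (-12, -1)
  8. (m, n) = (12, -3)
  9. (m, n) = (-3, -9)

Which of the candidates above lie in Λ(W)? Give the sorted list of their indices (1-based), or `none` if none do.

Compute τ' = (2−√8)/2 = -0.414214, so π⊥(m,n) = m -0.414214·n.
[1] lift (-2,-5): star map gives 0.071068; window check 0.7 ≤ 0.071068 < 1.5 is false → out
[2] lift (-1,-8): star map gives 2.313708; window check 0.7 ≤ 2.313708 < 1.5 is false → out
[3] lift (3,2): star map gives 2.171573; window check 0.7 ≤ 2.171573 < 1.5 is false → out
[4] lift (2,0): star map gives 2.000000; window check 0.7 ≤ 2.000000 < 1.5 is false → out
[5] lift (-1,-4): star map gives 0.656854; window check 0.7 ≤ 0.656854 < 1.5 is false → out
[6] lift (2,3): star map gives 0.757359; window check 0.7 ≤ 0.757359 < 1.5 is true → IN Λ
[7] lift (-12,-1): star map gives -11.585786; window check 0.7 ≤ -11.585786 < 1.5 is false → out
[8] lift (12,-3): star map gives 13.242641; window check 0.7 ≤ 13.242641 < 1.5 is false → out
[9] lift (-3,-9): star map gives 0.727922; window check 0.7 ≤ 0.727922 < 1.5 is true → IN Λ

6, 9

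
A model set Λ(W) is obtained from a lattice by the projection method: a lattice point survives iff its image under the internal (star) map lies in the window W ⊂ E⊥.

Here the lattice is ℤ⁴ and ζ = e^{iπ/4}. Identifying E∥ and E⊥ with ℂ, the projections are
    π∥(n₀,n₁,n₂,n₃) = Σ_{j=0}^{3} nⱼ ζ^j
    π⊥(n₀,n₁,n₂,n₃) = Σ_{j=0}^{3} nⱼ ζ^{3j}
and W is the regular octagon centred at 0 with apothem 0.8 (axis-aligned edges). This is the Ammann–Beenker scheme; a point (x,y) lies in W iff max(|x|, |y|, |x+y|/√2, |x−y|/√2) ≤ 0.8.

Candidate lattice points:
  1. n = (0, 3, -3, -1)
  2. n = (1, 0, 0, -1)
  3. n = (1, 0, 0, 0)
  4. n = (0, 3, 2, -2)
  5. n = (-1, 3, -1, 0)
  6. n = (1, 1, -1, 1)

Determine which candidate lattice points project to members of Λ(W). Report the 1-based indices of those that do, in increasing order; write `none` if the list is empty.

2

With ζ = e^{iπ/4} the internal vectors are ζ^0,ζ^3,ζ^6,ζ^9.
#1 (0, 3, -3, -1): internal (-2.82843, 4.41421); octagon support 5.12132 vs apothem 0.8 → ∉ W
#2 (1, 0, 0, -1): internal (0.29289, -0.70711); octagon support 0.70711 vs apothem 0.8 → ∈ W
#3 (1, 0, 0, 0): internal (1.00000, 0.00000); octagon support 1.00000 vs apothem 0.8 → ∉ W
#4 (0, 3, 2, -2): internal (-3.53553, -1.29289); octagon support 3.53553 vs apothem 0.8 → ∉ W
#5 (-1, 3, -1, 0): internal (-3.12132, 3.12132); octagon support 4.41421 vs apothem 0.8 → ∉ W
#6 (1, 1, -1, 1): internal (1.00000, 2.41421); octagon support 2.41421 vs apothem 0.8 → ∉ W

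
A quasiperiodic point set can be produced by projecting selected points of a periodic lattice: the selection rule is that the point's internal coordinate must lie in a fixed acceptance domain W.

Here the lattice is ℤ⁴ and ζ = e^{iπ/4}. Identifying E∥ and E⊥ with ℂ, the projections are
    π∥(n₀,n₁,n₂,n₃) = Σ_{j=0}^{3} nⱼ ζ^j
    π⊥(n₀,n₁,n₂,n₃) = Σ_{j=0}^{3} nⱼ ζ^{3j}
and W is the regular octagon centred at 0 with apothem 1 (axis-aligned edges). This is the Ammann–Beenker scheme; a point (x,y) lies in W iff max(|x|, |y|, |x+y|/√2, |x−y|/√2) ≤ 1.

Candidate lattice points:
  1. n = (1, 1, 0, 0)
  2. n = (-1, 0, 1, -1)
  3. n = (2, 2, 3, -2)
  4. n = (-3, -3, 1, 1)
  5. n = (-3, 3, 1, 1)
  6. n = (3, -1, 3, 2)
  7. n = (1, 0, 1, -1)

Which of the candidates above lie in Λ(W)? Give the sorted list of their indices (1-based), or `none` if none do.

1

Internal map: ζ^{3j} for j=0..3 gives (1,0), (−√2/2,√2/2), (0,−1), (√2/2,√2/2).
#1 (1, 1, 0, 0): internal (0.292893, 0.707107); octagon support 0.707107 vs apothem 1 → ∈ W
#2 (-1, 0, 1, -1): internal (-1.707107, -1.707107); octagon support 2.414214 vs apothem 1 → ∉ W
#3 (2, 2, 3, -2): internal (-0.828427, -3.000000); octagon support 3.000000 vs apothem 1 → ∉ W
#4 (-3, -3, 1, 1): internal (-0.171573, -2.414214); octagon support 2.414214 vs apothem 1 → ∉ W
#5 (-3, 3, 1, 1): internal (-4.414214, 1.828427); octagon support 4.414214 vs apothem 1 → ∉ W
#6 (3, -1, 3, 2): internal (5.121320, -2.292893); octagon support 5.242641 vs apothem 1 → ∉ W
#7 (1, 0, 1, -1): internal (0.292893, -1.707107); octagon support 1.707107 vs apothem 1 → ∉ W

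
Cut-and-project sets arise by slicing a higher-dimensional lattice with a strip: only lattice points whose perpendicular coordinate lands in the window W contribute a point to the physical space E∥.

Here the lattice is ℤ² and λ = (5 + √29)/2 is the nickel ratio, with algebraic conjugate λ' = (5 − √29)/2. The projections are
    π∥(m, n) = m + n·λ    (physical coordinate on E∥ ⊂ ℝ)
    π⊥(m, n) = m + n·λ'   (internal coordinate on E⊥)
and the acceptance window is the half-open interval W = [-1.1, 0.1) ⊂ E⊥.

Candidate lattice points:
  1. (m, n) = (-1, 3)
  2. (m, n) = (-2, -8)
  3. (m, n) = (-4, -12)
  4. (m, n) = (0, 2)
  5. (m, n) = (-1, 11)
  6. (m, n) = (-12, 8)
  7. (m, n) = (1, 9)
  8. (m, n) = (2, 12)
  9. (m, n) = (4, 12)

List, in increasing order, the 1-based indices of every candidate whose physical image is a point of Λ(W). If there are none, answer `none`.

Compute λ' = (5−√29)/2 = -0.1926, so π⊥(m,n) = m -0.1926·n.
candidate 1: (m,n)=(-1,3) → π∥ = -1+3·λ ≈ 14.5777, π⊥ = -1+3·λ' ≈ -1.5777 ∉ [-1.1, 0.1) ⇒ out
candidate 2: (m,n)=(-2,-8) → π∥ = -2-8·λ ≈ -43.5407, π⊥ = -2-8·λ' ≈ -0.4593 ∈ [-1.1, 0.1) ⇒ IN Λ
candidate 3: (m,n)=(-4,-12) → π∥ = -4-12·λ ≈ -66.3110, π⊥ = -4-12·λ' ≈ -1.6890 ∉ [-1.1, 0.1) ⇒ out
candidate 4: (m,n)=(0,2) → π∥ = 0+2·λ ≈ 10.3852, π⊥ = 0+2·λ' ≈ -0.3852 ∈ [-1.1, 0.1) ⇒ IN Λ
candidate 5: (m,n)=(-1,11) → π∥ = -1+11·λ ≈ 56.1184, π⊥ = -1+11·λ' ≈ -3.1184 ∉ [-1.1, 0.1) ⇒ out
candidate 6: (m,n)=(-12,8) → π∥ = -12+8·λ ≈ 29.5407, π⊥ = -12+8·λ' ≈ -13.5407 ∉ [-1.1, 0.1) ⇒ out
candidate 7: (m,n)=(1,9) → π∥ = 1+9·λ ≈ 47.7332, π⊥ = 1+9·λ' ≈ -0.7332 ∈ [-1.1, 0.1) ⇒ IN Λ
candidate 8: (m,n)=(2,12) → π∥ = 2+12·λ ≈ 64.3110, π⊥ = 2+12·λ' ≈ -0.3110 ∈ [-1.1, 0.1) ⇒ IN Λ
candidate 9: (m,n)=(4,12) → π∥ = 4+12·λ ≈ 66.3110, π⊥ = 4+12·λ' ≈ 1.6890 ∉ [-1.1, 0.1) ⇒ out

2, 4, 7, 8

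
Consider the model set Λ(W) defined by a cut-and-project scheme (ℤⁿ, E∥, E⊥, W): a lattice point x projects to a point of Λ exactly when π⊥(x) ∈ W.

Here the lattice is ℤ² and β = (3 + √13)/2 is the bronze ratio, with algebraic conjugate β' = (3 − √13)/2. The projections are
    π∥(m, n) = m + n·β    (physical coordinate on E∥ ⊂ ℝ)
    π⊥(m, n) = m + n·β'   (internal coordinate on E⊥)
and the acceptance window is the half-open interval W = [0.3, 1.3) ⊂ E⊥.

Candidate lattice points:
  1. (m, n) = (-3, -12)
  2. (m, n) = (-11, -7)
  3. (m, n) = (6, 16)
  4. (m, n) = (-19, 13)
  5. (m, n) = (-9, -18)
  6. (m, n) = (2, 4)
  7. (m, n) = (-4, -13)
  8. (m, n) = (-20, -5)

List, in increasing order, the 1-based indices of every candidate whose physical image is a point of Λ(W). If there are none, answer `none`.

1, 3, 6

Numerically β ≈ 3.302776 and β' = −1/β ≈ -0.302776.
candidate 1: (m,n)=(-3,-12) → π∥ = -3-12·β ≈ -42.633308, π⊥ = -3-12·β' ≈ 0.633308 ∈ [0.3, 1.3) ⇒ IN Λ
candidate 2: (m,n)=(-11,-7) → π∥ = -11-7·β ≈ -34.119429, π⊥ = -11-7·β' ≈ -8.880571 ∉ [0.3, 1.3) ⇒ out
candidate 3: (m,n)=(6,16) → π∥ = 6+16·β ≈ 58.844410, π⊥ = 6+16·β' ≈ 1.155590 ∈ [0.3, 1.3) ⇒ IN Λ
candidate 4: (m,n)=(-19,13) → π∥ = -19+13·β ≈ 23.936083, π⊥ = -19+13·β' ≈ -22.936083 ∉ [0.3, 1.3) ⇒ out
candidate 5: (m,n)=(-9,-18) → π∥ = -9-18·β ≈ -68.449961, π⊥ = -9-18·β' ≈ -3.550039 ∉ [0.3, 1.3) ⇒ out
candidate 6: (m,n)=(2,4) → π∥ = 2+4·β ≈ 15.211103, π⊥ = 2+4·β' ≈ 0.788897 ∈ [0.3, 1.3) ⇒ IN Λ
candidate 7: (m,n)=(-4,-13) → π∥ = -4-13·β ≈ -46.936083, π⊥ = -4-13·β' ≈ -0.063917 ∉ [0.3, 1.3) ⇒ out
candidate 8: (m,n)=(-20,-5) → π∥ = -20-5·β ≈ -36.513878, π⊥ = -20-5·β' ≈ -18.486122 ∉ [0.3, 1.3) ⇒ out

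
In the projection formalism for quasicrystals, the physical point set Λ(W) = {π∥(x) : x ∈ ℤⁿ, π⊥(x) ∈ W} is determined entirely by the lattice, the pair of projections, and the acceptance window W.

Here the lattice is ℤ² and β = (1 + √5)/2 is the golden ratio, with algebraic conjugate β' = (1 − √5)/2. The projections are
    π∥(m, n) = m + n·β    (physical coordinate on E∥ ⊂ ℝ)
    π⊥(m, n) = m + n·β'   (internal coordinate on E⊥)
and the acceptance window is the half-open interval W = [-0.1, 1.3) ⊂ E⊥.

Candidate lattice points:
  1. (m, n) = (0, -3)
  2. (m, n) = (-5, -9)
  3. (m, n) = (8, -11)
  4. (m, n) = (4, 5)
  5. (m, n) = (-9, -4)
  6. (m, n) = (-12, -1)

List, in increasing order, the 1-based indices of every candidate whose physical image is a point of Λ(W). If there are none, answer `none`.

Numerically β ≈ 1.618034 and β' = −1/β ≈ -0.618034.
candidate 1: (m,n)=(0,-3) → π∥ = 0-3·β ≈ -4.854102, π⊥ = 0-3·β' ≈ 1.854102 ∉ [-0.1, 1.3) ⇒ out
candidate 2: (m,n)=(-5,-9) → π∥ = -5-9·β ≈ -19.562306, π⊥ = -5-9·β' ≈ 0.562306 ∈ [-0.1, 1.3) ⇒ IN Λ
candidate 3: (m,n)=(8,-11) → π∥ = 8-11·β ≈ -9.798374, π⊥ = 8-11·β' ≈ 14.798374 ∉ [-0.1, 1.3) ⇒ out
candidate 4: (m,n)=(4,5) → π∥ = 4+5·β ≈ 12.090170, π⊥ = 4+5·β' ≈ 0.909830 ∈ [-0.1, 1.3) ⇒ IN Λ
candidate 5: (m,n)=(-9,-4) → π∥ = -9-4·β ≈ -15.472136, π⊥ = -9-4·β' ≈ -6.527864 ∉ [-0.1, 1.3) ⇒ out
candidate 6: (m,n)=(-12,-1) → π∥ = -12-1·β ≈ -13.618034, π⊥ = -12-1·β' ≈ -11.381966 ∉ [-0.1, 1.3) ⇒ out

2, 4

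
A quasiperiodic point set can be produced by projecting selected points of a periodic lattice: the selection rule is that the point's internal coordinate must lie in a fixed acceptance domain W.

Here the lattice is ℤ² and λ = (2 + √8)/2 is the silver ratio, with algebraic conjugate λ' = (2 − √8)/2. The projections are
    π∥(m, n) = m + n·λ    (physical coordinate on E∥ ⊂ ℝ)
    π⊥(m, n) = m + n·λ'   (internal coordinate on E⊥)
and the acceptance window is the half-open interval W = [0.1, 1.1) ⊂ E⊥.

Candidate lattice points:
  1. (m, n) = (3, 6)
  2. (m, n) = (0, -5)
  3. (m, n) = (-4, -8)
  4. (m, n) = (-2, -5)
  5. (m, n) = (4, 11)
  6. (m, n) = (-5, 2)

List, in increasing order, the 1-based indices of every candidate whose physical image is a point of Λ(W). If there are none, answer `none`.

1

λ' = (2−√8)/2 ≈ -0.4142.
candidate 1: (m,n)=(3,6) → π∥ = 3+6·λ ≈ 17.4853, π⊥ = 3+6·λ' ≈ 0.5147 ∈ [0.1, 1.1) ⇒ IN Λ
candidate 2: (m,n)=(0,-5) → π∥ = 0-5·λ ≈ -12.0711, π⊥ = 0-5·λ' ≈ 2.0711 ∉ [0.1, 1.1) ⇒ out
candidate 3: (m,n)=(-4,-8) → π∥ = -4-8·λ ≈ -23.3137, π⊥ = -4-8·λ' ≈ -0.6863 ∉ [0.1, 1.1) ⇒ out
candidate 4: (m,n)=(-2,-5) → π∥ = -2-5·λ ≈ -14.0711, π⊥ = -2-5·λ' ≈ 0.0711 ∉ [0.1, 1.1) ⇒ out
candidate 5: (m,n)=(4,11) → π∥ = 4+11·λ ≈ 30.5563, π⊥ = 4+11·λ' ≈ -0.5563 ∉ [0.1, 1.1) ⇒ out
candidate 6: (m,n)=(-5,2) → π∥ = -5+2·λ ≈ -0.1716, π⊥ = -5+2·λ' ≈ -5.8284 ∉ [0.1, 1.1) ⇒ out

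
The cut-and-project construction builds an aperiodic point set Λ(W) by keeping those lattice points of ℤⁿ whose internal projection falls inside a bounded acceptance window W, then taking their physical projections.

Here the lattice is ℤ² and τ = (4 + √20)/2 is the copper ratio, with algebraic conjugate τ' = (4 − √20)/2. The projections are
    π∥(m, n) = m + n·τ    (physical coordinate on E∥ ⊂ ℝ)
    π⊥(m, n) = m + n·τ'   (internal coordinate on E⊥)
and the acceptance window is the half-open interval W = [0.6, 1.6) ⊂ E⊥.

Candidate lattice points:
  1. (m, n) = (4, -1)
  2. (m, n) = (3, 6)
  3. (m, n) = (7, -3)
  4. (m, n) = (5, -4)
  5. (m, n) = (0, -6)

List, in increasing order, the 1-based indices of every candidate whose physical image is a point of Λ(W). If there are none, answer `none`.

τ' = (4−√20)/2 ≈ -0.2361.
[1] lift (4,-1): star map gives 4.2361; window check 0.6 ≤ 4.2361 < 1.6 is false → out
[2] lift (3,6): star map gives 1.5836; window check 0.6 ≤ 1.5836 < 1.6 is true → IN Λ
[3] lift (7,-3): star map gives 7.7082; window check 0.6 ≤ 7.7082 < 1.6 is false → out
[4] lift (5,-4): star map gives 5.9443; window check 0.6 ≤ 5.9443 < 1.6 is false → out
[5] lift (0,-6): star map gives 1.4164; window check 0.6 ≤ 1.4164 < 1.6 is true → IN Λ

2, 5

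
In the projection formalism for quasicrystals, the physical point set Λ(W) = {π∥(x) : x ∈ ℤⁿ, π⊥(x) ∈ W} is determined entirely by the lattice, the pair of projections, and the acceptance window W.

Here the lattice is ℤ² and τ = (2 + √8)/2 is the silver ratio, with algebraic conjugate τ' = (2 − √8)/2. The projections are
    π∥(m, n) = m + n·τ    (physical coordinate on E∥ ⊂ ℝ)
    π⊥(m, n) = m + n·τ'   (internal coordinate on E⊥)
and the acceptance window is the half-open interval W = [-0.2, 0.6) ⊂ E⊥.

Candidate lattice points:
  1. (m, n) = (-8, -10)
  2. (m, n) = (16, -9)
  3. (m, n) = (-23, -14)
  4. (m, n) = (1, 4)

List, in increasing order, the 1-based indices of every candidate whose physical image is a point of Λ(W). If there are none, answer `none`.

none

Compute τ' = (2−√8)/2 = -0.4142, so π⊥(m,n) = m -0.4142·n.
#1 (-8,-10): internal coord -8 + (-10)·τ' = -3.8579; -3.8579 ∉ [-0.2, 0.6) → out
#2 (16,-9): internal coord 16 + (-9)·τ' = +19.7279; +19.7279 ∉ [-0.2, 0.6) → out
#3 (-23,-14): internal coord -23 + (-14)·τ' = -17.2010; -17.2010 ∉ [-0.2, 0.6) → out
#4 (1,4): internal coord 1 + (4)·τ' = -0.6569; -0.6569 ∉ [-0.2, 0.6) → out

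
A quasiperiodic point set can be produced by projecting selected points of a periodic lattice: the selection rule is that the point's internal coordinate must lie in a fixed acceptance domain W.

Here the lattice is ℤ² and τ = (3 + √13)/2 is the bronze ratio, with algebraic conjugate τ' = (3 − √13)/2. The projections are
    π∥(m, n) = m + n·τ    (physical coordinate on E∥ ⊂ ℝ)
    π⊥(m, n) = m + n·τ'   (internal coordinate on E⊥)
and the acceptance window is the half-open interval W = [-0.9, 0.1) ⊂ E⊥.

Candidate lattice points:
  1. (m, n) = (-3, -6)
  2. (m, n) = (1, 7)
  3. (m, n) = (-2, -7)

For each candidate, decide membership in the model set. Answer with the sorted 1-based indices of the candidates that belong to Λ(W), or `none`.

none

τ' = (3−√13)/2 ≈ -0.3028.
#1 (-3,-6): internal coord -3 + (-6)·τ' = -1.1833; -1.1833 ∉ [-0.9, 0.1) → out
#2 (1,7): internal coord 1 + (7)·τ' = -1.1194; -1.1194 ∉ [-0.9, 0.1) → out
#3 (-2,-7): internal coord -2 + (-7)·τ' = +0.1194; +0.1194 ∉ [-0.9, 0.1) → out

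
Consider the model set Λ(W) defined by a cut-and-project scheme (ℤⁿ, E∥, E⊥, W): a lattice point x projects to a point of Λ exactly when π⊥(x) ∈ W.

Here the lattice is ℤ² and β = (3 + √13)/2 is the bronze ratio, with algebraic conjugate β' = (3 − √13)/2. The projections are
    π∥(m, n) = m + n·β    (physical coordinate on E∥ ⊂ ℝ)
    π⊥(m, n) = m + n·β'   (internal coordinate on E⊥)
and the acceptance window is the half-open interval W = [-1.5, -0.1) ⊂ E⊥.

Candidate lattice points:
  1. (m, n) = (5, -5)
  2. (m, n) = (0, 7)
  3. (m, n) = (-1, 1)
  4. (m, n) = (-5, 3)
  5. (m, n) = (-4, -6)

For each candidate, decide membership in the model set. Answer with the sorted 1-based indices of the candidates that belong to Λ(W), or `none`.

Compute β' = (3−√13)/2 = -0.3028, so π⊥(m,n) = m -0.3028·n.
candidate 1: (m,n)=(5,-5) → π∥ = 5-5·β ≈ -11.5139, π⊥ = 5-5·β' ≈ 6.5139 ∉ [-1.5, -0.1) ⇒ out
candidate 2: (m,n)=(0,7) → π∥ = 0+7·β ≈ 23.1194, π⊥ = 0+7·β' ≈ -2.1194 ∉ [-1.5, -0.1) ⇒ out
candidate 3: (m,n)=(-1,1) → π∥ = -1+1·β ≈ 2.3028, π⊥ = -1+1·β' ≈ -1.3028 ∈ [-1.5, -0.1) ⇒ IN Λ
candidate 4: (m,n)=(-5,3) → π∥ = -5+3·β ≈ 4.9083, π⊥ = -5+3·β' ≈ -5.9083 ∉ [-1.5, -0.1) ⇒ out
candidate 5: (m,n)=(-4,-6) → π∥ = -4-6·β ≈ -23.8167, π⊥ = -4-6·β' ≈ -2.1833 ∉ [-1.5, -0.1) ⇒ out

3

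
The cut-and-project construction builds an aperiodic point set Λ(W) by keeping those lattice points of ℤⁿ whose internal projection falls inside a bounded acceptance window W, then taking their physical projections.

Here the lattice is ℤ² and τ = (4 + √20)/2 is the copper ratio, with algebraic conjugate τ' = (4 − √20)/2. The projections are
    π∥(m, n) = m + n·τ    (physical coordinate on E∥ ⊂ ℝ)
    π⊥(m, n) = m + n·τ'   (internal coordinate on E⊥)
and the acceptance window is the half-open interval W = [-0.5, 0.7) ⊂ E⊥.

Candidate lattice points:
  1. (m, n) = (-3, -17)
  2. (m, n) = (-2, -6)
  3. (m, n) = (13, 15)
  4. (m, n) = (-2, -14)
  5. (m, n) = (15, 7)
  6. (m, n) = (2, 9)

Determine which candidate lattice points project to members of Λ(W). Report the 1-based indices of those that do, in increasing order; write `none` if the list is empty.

6

Compute τ' = (4−√20)/2 = -0.2361, so π⊥(m,n) = m -0.2361·n.
candidate 1: (m,n)=(-3,-17) → π∥ = -3-17·τ ≈ -75.0132, π⊥ = -3-17·τ' ≈ 1.0132 ∉ [-0.5, 0.7) ⇒ out
candidate 2: (m,n)=(-2,-6) → π∥ = -2-6·τ ≈ -27.4164, π⊥ = -2-6·τ' ≈ -0.5836 ∉ [-0.5, 0.7) ⇒ out
candidate 3: (m,n)=(13,15) → π∥ = 13+15·τ ≈ 76.5410, π⊥ = 13+15·τ' ≈ 9.4590 ∉ [-0.5, 0.7) ⇒ out
candidate 4: (m,n)=(-2,-14) → π∥ = -2-14·τ ≈ -61.3050, π⊥ = -2-14·τ' ≈ 1.3050 ∉ [-0.5, 0.7) ⇒ out
candidate 5: (m,n)=(15,7) → π∥ = 15+7·τ ≈ 44.6525, π⊥ = 15+7·τ' ≈ 13.3475 ∉ [-0.5, 0.7) ⇒ out
candidate 6: (m,n)=(2,9) → π∥ = 2+9·τ ≈ 40.1246, π⊥ = 2+9·τ' ≈ -0.1246 ∈ [-0.5, 0.7) ⇒ IN Λ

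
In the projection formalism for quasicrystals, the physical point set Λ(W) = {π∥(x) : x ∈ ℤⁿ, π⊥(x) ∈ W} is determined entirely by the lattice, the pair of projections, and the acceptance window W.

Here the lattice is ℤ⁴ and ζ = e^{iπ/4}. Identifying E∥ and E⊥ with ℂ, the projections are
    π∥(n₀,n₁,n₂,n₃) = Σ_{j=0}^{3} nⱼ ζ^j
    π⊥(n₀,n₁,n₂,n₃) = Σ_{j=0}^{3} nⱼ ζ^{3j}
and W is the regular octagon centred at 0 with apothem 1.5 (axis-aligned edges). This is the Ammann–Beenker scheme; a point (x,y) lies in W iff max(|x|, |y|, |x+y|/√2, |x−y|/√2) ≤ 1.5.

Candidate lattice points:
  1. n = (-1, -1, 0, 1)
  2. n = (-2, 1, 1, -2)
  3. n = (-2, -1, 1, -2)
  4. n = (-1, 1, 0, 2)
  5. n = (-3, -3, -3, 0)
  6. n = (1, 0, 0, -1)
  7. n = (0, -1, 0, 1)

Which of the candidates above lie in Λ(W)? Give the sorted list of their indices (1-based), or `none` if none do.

1, 5, 6, 7

π⊥(n) = n₀ + n₁ζ³ + n₂ζ⁶ + n₃ζ⁹ where ζ = e^{iπ/4}.
#1 (-1, -1, 0, 1): internal (0.414214, 0.000000); octagon support 0.414214 vs apothem 1.5 → ∈ W
#2 (-2, 1, 1, -2): internal (-4.121320, -1.707107); octagon support 4.121320 vs apothem 1.5 → ∉ W
#3 (-2, -1, 1, -2): internal (-2.707107, -3.121320); octagon support 4.121320 vs apothem 1.5 → ∉ W
#4 (-1, 1, 0, 2): internal (-0.292893, 2.121320); octagon support 2.121320 vs apothem 1.5 → ∉ W
#5 (-3, -3, -3, 0): internal (-0.878680, 0.878680); octagon support 1.242641 vs apothem 1.5 → ∈ W
#6 (1, 0, 0, -1): internal (0.292893, -0.707107); octagon support 0.707107 vs apothem 1.5 → ∈ W
#7 (0, -1, 0, 1): internal (1.414214, 0.000000); octagon support 1.414214 vs apothem 1.5 → ∈ W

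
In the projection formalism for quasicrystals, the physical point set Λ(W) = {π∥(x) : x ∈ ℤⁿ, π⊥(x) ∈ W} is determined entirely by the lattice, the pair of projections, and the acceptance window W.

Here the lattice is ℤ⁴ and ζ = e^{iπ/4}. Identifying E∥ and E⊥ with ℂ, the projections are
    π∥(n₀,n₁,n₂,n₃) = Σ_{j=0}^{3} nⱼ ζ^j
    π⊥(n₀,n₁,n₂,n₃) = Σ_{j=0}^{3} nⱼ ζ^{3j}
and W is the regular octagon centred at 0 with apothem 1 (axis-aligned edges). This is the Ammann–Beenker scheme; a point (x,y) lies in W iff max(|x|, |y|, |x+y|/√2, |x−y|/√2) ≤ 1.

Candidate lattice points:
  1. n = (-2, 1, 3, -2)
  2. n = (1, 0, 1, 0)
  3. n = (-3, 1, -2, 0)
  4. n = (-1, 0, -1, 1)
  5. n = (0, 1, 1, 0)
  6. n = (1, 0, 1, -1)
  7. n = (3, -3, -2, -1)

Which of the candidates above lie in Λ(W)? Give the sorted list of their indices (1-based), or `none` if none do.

5

Internal map: ζ^{3j} for j=0..3 gives (1,0), (−√2/2,√2/2), (0,−1), (√2/2,√2/2).
#1 (-2, 1, 3, -2): internal (-4.121320, -3.707107); octagon support 5.535534 vs apothem 1 → ∉ W
#2 (1, 0, 1, 0): internal (1.000000, -1.000000); octagon support 1.414214 vs apothem 1 → ∉ W
#3 (-3, 1, -2, 0): internal (-3.707107, 2.707107); octagon support 4.535534 vs apothem 1 → ∉ W
#4 (-1, 0, -1, 1): internal (-0.292893, 1.707107); octagon support 1.707107 vs apothem 1 → ∉ W
#5 (0, 1, 1, 0): internal (-0.707107, -0.292893); octagon support 0.707107 vs apothem 1 → ∈ W
#6 (1, 0, 1, -1): internal (0.292893, -1.707107); octagon support 1.707107 vs apothem 1 → ∉ W
#7 (3, -3, -2, -1): internal (4.414214, -0.828427); octagon support 4.414214 vs apothem 1 → ∉ W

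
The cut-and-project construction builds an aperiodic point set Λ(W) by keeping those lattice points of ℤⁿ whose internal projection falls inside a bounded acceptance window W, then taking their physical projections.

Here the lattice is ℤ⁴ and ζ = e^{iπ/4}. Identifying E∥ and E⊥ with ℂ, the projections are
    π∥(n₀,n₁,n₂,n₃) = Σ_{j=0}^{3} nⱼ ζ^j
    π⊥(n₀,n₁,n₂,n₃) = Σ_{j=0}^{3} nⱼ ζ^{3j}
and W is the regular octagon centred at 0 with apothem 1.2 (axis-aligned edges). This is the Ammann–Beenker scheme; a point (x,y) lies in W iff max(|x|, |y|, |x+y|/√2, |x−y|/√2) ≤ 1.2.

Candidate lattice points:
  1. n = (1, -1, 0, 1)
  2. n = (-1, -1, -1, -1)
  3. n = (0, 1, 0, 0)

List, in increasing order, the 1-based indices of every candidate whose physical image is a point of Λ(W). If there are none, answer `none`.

2, 3

With ζ = e^{iπ/4} the internal vectors are ζ^0,ζ^3,ζ^6,ζ^9.
candidate 1: n = (1, -1, 0, 1) → π⊥ ≈ (+2.414214, +0.000000); max(|x|,|y|,|x±y|/√2) = 2.414214 > 1.2 ⇒ ∉ W
candidate 2: n = (-1, -1, -1, -1) → π⊥ ≈ (-1.000000, -0.414214); max(|x|,|y|,|x±y|/√2) = 1.000000 ≤ 1.2 ⇒ ∈ W
candidate 3: n = (0, 1, 0, 0) → π⊥ ≈ (-0.707107, +0.707107); max(|x|,|y|,|x±y|/√2) = 1.000000 ≤ 1.2 ⇒ ∈ W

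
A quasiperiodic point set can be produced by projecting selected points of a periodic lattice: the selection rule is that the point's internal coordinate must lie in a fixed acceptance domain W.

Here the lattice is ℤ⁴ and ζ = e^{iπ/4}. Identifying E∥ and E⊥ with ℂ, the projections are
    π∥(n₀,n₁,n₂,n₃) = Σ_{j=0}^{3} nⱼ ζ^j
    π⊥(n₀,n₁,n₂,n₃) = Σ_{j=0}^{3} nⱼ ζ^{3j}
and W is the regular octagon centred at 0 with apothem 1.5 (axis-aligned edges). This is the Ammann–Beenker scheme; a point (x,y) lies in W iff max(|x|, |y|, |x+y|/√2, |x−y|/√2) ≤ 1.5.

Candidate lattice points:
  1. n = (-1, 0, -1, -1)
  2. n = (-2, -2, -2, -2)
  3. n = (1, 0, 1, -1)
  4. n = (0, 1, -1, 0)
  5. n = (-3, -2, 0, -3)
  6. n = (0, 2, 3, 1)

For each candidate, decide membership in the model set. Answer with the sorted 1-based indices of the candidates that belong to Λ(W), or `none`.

6

π⊥(n) = n₀ + n₁ζ³ + n₂ζ⁶ + n₃ζ⁹ where ζ = e^{iπ/4}.
#1 (-1, 0, -1, -1): internal (-1.707107, 0.292893); octagon support 1.707107 vs apothem 1.5 → ∉ W
#2 (-2, -2, -2, -2): internal (-2.000000, -0.828427); octagon support 2.000000 vs apothem 1.5 → ∉ W
#3 (1, 0, 1, -1): internal (0.292893, -1.707107); octagon support 1.707107 vs apothem 1.5 → ∉ W
#4 (0, 1, -1, 0): internal (-0.707107, 1.707107); octagon support 1.707107 vs apothem 1.5 → ∉ W
#5 (-3, -2, 0, -3): internal (-3.707107, -3.535534); octagon support 5.121320 vs apothem 1.5 → ∉ W
#6 (0, 2, 3, 1): internal (-0.707107, -0.878680); octagon support 1.121320 vs apothem 1.5 → ∈ W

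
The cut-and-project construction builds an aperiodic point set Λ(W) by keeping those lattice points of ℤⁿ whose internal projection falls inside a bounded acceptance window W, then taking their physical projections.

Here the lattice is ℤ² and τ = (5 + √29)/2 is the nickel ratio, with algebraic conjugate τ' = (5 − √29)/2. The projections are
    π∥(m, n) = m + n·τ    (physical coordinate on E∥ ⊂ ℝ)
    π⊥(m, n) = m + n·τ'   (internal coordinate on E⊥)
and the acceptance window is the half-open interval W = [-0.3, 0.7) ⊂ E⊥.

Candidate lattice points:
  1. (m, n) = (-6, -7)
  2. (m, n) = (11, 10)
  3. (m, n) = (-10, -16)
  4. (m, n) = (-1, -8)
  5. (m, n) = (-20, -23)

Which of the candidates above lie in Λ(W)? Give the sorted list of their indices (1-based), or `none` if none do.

4

Compute τ' = (5−√29)/2 = -0.19258, so π⊥(m,n) = m -0.19258·n.
#1 (-6,-7): internal coord -6 + (-7)·τ' = -4.65192; -4.65192 ∉ [-0.3, 0.7) → out
#2 (11,10): internal coord 11 + (10)·τ' = +9.07418; +9.07418 ∉ [-0.3, 0.7) → out
#3 (-10,-16): internal coord -10 + (-16)·τ' = -6.91868; -6.91868 ∉ [-0.3, 0.7) → out
#4 (-1,-8): internal coord -1 + (-8)·τ' = +0.54066; +0.54066 ∈ [-0.3, 0.7) → IN Λ
#5 (-20,-23): internal coord -20 + (-23)·τ' = -15.57060; -15.57060 ∉ [-0.3, 0.7) → out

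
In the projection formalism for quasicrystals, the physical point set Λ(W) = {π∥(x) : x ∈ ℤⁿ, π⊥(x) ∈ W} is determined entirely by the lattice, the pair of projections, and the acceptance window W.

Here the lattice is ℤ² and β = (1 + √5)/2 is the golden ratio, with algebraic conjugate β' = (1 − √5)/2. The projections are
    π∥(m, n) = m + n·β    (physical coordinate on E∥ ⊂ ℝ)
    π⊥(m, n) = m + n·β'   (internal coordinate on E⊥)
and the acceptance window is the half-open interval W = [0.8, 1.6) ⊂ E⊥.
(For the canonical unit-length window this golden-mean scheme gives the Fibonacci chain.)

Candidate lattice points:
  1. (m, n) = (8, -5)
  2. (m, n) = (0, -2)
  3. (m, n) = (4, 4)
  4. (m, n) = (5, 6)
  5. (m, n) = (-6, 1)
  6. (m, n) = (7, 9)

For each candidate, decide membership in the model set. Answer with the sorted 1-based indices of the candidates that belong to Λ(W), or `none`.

Compute β' = (1−√5)/2 = -0.618034, so π⊥(m,n) = m -0.618034·n.
candidate 1: (m,n)=(8,-5) → π∥ = 8-5·β ≈ -0.090170, π⊥ = 8-5·β' ≈ 11.090170 ∉ [0.8, 1.6) ⇒ out
candidate 2: (m,n)=(0,-2) → π∥ = 0-2·β ≈ -3.236068, π⊥ = 0-2·β' ≈ 1.236068 ∈ [0.8, 1.6) ⇒ IN Λ
candidate 3: (m,n)=(4,4) → π∥ = 4+4·β ≈ 10.472136, π⊥ = 4+4·β' ≈ 1.527864 ∈ [0.8, 1.6) ⇒ IN Λ
candidate 4: (m,n)=(5,6) → π∥ = 5+6·β ≈ 14.708204, π⊥ = 5+6·β' ≈ 1.291796 ∈ [0.8, 1.6) ⇒ IN Λ
candidate 5: (m,n)=(-6,1) → π∥ = -6+1·β ≈ -4.381966, π⊥ = -6+1·β' ≈ -6.618034 ∉ [0.8, 1.6) ⇒ out
candidate 6: (m,n)=(7,9) → π∥ = 7+9·β ≈ 21.562306, π⊥ = 7+9·β' ≈ 1.437694 ∈ [0.8, 1.6) ⇒ IN Λ

2, 3, 4, 6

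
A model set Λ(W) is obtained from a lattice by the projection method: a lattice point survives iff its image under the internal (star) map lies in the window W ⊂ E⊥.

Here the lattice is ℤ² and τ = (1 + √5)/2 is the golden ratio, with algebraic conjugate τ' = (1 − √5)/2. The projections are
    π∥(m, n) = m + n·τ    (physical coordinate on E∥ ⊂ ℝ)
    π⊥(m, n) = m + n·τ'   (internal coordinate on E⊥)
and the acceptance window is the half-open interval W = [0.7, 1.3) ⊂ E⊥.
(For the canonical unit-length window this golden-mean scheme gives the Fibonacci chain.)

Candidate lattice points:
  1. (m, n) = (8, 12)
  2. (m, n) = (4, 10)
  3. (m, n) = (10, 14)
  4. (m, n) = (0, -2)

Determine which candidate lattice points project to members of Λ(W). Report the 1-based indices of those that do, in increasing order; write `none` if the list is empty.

Numerically τ ≈ 1.6180 and τ' = −1/τ ≈ -0.6180.
[1] lift (8,12): star map gives 0.5836; window check 0.7 ≤ 0.5836 < 1.3 is false → out
[2] lift (4,10): star map gives -2.1803; window check 0.7 ≤ -2.1803 < 1.3 is false → out
[3] lift (10,14): star map gives 1.3475; window check 0.7 ≤ 1.3475 < 1.3 is false → out
[4] lift (0,-2): star map gives 1.2361; window check 0.7 ≤ 1.2361 < 1.3 is true → IN Λ

4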